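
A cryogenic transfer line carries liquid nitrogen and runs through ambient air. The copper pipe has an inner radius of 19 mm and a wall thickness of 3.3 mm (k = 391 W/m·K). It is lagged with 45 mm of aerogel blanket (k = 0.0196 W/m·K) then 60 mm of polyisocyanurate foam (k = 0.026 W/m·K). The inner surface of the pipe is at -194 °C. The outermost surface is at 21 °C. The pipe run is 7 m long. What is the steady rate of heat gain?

Q ≈ 117 W

Radial resistances (cylindrical: R_cond = ln(r_o/r_i)/(2πkL), R_conv = 1/(h·2πrL)):
R_copper pipe wall = ln(22.3/19)/(2π×391×7) = 9.312×10^-6 K/W
R_aerogel blanket = ln(67.3/22.3)/(2π×0.0196×7) = 1.281 K/W
R_polyisocyanurate foam = ln(127.3/67.3)/(2π×0.026×7) = 0.5574 K/W
R_total = 1.839 K/W
Q = ΔT/R_total = 215/1.839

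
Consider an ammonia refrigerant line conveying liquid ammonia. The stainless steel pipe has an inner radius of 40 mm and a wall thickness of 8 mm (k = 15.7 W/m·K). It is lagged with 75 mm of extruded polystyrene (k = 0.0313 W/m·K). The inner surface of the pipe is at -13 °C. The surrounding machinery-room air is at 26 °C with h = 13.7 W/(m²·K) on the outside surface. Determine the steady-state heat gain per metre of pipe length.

Treating each annulus and film as a series resistance:
R_stainless steel pipe wall = ln(48/40)/(2π×15.7×1) = 0.001848 K/W
R_extruded polystyrene = ln(123/48)/(2π×0.0313×1) = 4.785 K/W
R_outer film = 1/(h_o·2πr_oL) = 1/(13.7×2π×0.123×1) = 0.09445 K/W
R_total = 4.881 K/W
Q = ΔT/R_total = 39/4.881

q′ ≈ 7.99 W/m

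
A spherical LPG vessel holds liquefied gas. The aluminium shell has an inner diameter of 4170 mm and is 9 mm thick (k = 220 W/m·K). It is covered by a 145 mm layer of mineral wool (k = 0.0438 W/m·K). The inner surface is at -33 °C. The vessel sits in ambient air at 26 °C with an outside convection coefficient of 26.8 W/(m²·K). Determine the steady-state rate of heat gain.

Spherical conduction: R = (1/r_in − 1/r_out)/(4πk) per layer; series-sum.
R_aluminium shell = (1/2.085 − 1/2.094)/(4π×220) = 7.456×10^-7 K/W
R_mineral wool = (1/2.094 − 1/2.239)/(4π×0.0438) = 0.05619 K/W
R_outer film = 1/(h·4πr_o²) = 1/(26.8×4π×2.239²) = 5.923×10^-4 K/W
R_total = 0.05678 K/W
Q = ΔT/R_total = 59/0.05678

Q ≈ 1040 W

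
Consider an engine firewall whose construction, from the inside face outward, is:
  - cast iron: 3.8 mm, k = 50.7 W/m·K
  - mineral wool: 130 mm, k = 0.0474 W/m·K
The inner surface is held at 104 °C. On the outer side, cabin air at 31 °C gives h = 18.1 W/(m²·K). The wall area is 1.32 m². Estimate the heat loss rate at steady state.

Using the resistance-network approach (series):
R_cast iron = L/(kA) = 0.0038/(50.7×1.32) = 5.678×10^-5 K/W
R_mineral wool = L/(kA) = 0.13/(0.0474×1.32) = 2.078 K/W
R_outer film = 1/(h_o·A) = 1/(18.1×1.32) = 0.04186 K/W
R_total = 2.12 K/W
Q = ΔT / R_total = 73 / 2.12

Q ≈ 34.4 W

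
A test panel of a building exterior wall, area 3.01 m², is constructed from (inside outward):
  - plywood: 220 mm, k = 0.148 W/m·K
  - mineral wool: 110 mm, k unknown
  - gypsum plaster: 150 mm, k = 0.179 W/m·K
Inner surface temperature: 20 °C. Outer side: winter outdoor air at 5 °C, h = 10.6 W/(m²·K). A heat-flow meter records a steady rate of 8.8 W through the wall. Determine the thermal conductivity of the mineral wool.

Treating each layer as a thermal resistance in series:
R_plywood = L/(kA) = 0.22/(0.148×3.01) = 0.4938 K/W
R_gypsum plaster = L/(kA) = 0.15/(0.179×3.01) = 0.2784 K/W
R_outer film = 1/(h_o·A) = 1/(10.6×3.01) = 0.03134 K/W
Sum of known resistances R_other = 0.8036 K/W
Total R = ΔT/Q = 15/8.8 = 1.705 K/W
R_mineral wool = R_total − R_other = 0.901 K/W
k = L/(R·A) = 0.11/(0.901×3.01)

k ≈ 0.0406 W/(m·K)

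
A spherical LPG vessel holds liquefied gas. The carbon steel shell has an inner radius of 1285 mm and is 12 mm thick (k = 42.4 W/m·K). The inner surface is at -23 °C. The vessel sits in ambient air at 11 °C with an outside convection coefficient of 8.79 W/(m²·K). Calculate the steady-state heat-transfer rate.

Q ≈ 6300 W

Radial (spherical) resistances in series:
R_carbon steel shell = (1/1.285 − 1/1.297)/(4π×42.4) = 1.351×10^-5 K/W
R_outer film = 1/(h·4πr_o²) = 1/(8.79×4π×1.297²) = 0.005382 K/W
R_total = 0.005395 K/W
Q = ΔT/R_total = 34/0.005395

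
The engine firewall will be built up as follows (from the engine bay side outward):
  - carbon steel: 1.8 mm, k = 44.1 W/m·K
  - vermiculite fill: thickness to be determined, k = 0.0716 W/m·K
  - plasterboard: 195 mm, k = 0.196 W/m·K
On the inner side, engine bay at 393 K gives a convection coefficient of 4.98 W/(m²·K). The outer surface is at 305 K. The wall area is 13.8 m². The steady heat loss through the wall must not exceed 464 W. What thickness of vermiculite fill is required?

Using the resistance-network approach (series):
R_inner film = 1/(h_i·A) = 1/(4.98×13.8) = 0.01455 K/W
R_carbon steel = L/(kA) = 0.0018/(44.1×13.8) = 2.958×10^-6 K/W
R_plasterboard = L/(kA) = 0.195/(0.196×13.8) = 0.07209 K/W
Sum of the known resistances R_other = 0.08665 K/W
Required total resistance R_tot = ΔT/Q_allow = 88/464 = 0.1897 K/W
R_vermiculite fill = R_tot − R_other = 0.103 K/W
L = R·k·A = 0.103×0.0716×13.8

L ≈ 102 mm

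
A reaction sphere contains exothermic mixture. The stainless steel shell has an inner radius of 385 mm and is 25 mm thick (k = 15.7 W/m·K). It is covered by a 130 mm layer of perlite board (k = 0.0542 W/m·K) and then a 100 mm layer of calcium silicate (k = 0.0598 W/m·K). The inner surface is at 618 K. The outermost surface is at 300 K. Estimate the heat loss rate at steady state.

Each spherical layer contributes R = (1/r_i − 1/r_o)/(4πk):
R_stainless steel shell = (1/0.385 − 1/0.41)/(4π×15.7) = 8.028×10^-4 K/W
R_perlite board = (1/0.41 − 1/0.54)/(4π×0.0542) = 0.8621 K/W
R_calcium silicate = (1/0.54 − 1/0.64)/(4π×0.0598) = 0.385 K/W
R_total = 1.248 K/W
Q = ΔT/R_total = 318/1.248

Q ≈ 255 W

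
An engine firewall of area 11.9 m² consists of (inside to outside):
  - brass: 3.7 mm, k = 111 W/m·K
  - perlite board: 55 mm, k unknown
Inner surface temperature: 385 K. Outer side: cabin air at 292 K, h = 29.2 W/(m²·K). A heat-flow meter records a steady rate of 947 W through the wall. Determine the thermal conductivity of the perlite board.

k ≈ 0.0485 W/(m·K)

Model the wall as resistances in series:
R_brass = L/(kA) = 0.0037/(111×11.9) = 2.801×10^-6 K/W
R_outer film = 1/(h_o·A) = 1/(29.2×11.9) = 0.002878 K/W
Sum of known resistances R_other = 0.002881 K/W
Total R = ΔT/Q = 93/947 = 0.0982 K/W
R_perlite board = R_total − R_other = 0.09532 K/W
k = L/(R·A) = 0.055/(0.09532×11.9)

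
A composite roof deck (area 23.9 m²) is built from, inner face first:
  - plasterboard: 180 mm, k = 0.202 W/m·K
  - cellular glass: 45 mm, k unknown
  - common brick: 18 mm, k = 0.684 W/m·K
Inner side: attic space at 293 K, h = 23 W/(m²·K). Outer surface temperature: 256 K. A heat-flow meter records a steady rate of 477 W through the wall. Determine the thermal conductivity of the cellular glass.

k ≈ 0.0504 W/(m·K)

Series thermal resistances:
R_inner film = 1/(h_i·A) = 1/(23×23.9) = 0.001819 K/W
R_plasterboard = L/(kA) = 0.18/(0.202×23.9) = 0.03728 K/W
R_common brick = L/(kA) = 0.018/(0.684×23.9) = 0.001101 K/W
Sum of known resistances R_other = 0.0402 K/W
Total R = ΔT/Q = 37/477 = 0.07757 K/W
R_cellular glass = R_total − R_other = 0.03736 K/W
k = L/(R·A) = 0.045/(0.03736×23.9)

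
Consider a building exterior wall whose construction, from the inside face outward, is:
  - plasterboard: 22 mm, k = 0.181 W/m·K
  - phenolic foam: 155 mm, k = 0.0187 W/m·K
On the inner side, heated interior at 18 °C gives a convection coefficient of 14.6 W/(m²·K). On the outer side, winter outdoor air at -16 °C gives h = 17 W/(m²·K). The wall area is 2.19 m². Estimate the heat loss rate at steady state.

Q ≈ 8.72 W

Thermal resistances in series:
R_inner film = 1/(h_i·A) = 1/(14.6×2.19) = 0.03128 K/W
R_plasterboard = L/(kA) = 0.022/(0.181×2.19) = 0.0555 K/W
R_phenolic foam = L/(kA) = 0.155/(0.0187×2.19) = 3.785 K/W
R_outer film = 1/(h_o·A) = 1/(17×2.19) = 0.02686 K/W
R_total = 3.898 K/W
Q = ΔT / R_total = 34 / 3.898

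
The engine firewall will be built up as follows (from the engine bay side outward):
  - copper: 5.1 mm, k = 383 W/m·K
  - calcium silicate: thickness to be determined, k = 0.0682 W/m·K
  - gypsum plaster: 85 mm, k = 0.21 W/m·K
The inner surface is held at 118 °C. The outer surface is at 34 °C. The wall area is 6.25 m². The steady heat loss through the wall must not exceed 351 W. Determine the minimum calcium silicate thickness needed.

L ≈ 74.4 mm

Thermal resistances in series:
R_copper = L/(kA) = 0.0051/(383×6.25) = 2.131×10^-6 K/W
R_gypsum plaster = L/(kA) = 0.085/(0.21×6.25) = 0.06476 K/W
Sum of the known resistances R_other = 0.06476 K/W
Required total resistance R_tot = ΔT/Q_allow = 84/351 = 0.2393 K/W
R_calcium silicate = R_tot − R_other = 0.1746 K/W
L = R·k·A = 0.1746×0.0682×6.25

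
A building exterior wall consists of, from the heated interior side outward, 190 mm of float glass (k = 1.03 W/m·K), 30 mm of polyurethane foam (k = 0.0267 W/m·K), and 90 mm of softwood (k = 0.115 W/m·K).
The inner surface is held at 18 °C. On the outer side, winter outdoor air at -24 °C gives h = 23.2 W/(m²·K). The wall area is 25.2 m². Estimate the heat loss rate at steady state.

Series thermal resistances:
R_float glass = L/(kA) = 0.19/(1.03×25.2) = 0.00732 K/W
R_polyurethane foam = L/(kA) = 0.03/(0.0267×25.2) = 0.04459 K/W
R_softwood = L/(kA) = 0.09/(0.115×25.2) = 0.03106 K/W
R_outer film = 1/(h_o·A) = 1/(23.2×25.2) = 0.00171 K/W
R_total = 0.08467 K/W
Q = ΔT / R_total = 42 / 0.08467

Q ≈ 496 W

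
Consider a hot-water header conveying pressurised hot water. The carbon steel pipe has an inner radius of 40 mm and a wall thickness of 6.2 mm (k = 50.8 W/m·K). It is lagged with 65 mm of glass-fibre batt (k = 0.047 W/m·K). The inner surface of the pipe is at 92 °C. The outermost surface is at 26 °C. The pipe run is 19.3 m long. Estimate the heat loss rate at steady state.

Cylindrical conduction, so R = ln(r₂/r₁)/(2πkL) per layer, in series:
R_carbon steel pipe wall = ln(46.2/40)/(2π×50.8×19.3) = 2.339×10^-5 K/W
R_glass-fibre batt = ln(111.2/46.2)/(2π×0.047×19.3) = 0.1541 K/W
R_total = 0.1541 K/W
Q = ΔT/R_total = 66/0.1541

Q ≈ 428 W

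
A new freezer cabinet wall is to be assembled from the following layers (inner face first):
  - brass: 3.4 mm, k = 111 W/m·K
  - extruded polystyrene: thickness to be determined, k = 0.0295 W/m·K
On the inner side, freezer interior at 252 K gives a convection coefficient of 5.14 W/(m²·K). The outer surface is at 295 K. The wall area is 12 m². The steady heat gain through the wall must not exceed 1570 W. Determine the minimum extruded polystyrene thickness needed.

L ≈ 3.96 mm

Treating each layer as a thermal resistance in series:
R_inner film = 1/(h_i·A) = 1/(5.14×12) = 0.01621 K/W
R_brass = L/(kA) = 0.0034/(111×12) = 2.553×10^-6 K/W
Sum of the known resistances R_other = 0.01622 K/W
Required total resistance R_tot = ΔT/Q_allow = 43/1570 = 0.02739 K/W
R_extruded polystyrene = R_tot − R_other = 0.01117 K/W
L = R·k·A = 0.01117×0.0295×12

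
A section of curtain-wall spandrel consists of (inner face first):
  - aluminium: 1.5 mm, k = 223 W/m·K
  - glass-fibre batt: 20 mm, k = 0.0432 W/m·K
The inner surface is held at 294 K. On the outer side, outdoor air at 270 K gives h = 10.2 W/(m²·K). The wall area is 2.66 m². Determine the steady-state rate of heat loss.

Treating each layer as a thermal resistance in series:
R_aluminium = L/(kA) = 0.0015/(223×2.66) = 2.529×10^-6 K/W
R_glass-fibre batt = L/(kA) = 0.02/(0.0432×2.66) = 0.174 K/W
R_outer film = 1/(h_o·A) = 1/(10.2×2.66) = 0.03686 K/W
R_total = 0.2109 K/W
Q = ΔT / R_total = 24 / 0.2109

Q ≈ 114 W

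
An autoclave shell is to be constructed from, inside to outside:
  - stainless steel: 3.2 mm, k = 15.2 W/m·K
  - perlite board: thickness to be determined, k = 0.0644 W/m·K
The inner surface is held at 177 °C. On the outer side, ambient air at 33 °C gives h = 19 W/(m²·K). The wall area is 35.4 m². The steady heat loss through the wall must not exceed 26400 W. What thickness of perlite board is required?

L ≈ 9.03 mm

Thermal resistances in series:
R_stainless steel = L/(kA) = 0.0032/(15.2×35.4) = 5.947×10^-6 K/W
R_outer film = 1/(h_o·A) = 1/(19×35.4) = 0.001487 K/W
Sum of the known resistances R_other = 0.001493 K/W
Required total resistance R_tot = ΔT/Q_allow = 144/26400 = 0.005455 K/W
R_perlite board = R_tot − R_other = 0.003962 K/W
L = R·k·A = 0.003962×0.0644×35.4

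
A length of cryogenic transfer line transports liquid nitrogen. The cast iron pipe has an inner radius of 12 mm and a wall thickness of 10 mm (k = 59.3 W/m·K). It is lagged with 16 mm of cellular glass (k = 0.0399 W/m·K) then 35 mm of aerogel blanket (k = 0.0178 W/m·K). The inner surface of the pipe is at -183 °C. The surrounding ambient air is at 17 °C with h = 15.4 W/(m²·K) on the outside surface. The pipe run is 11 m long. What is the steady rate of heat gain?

Q ≈ 270 W

Per-layer cylindrical resistances, series-summed:
R_cast iron pipe wall = ln(22/12)/(2π×59.3×11) = 1.479×10^-4 K/W
R_cellular glass = ln(38/22)/(2π×0.0399×11) = 0.1982 K/W
R_aerogel blanket = ln(73/38)/(2π×0.0178×11) = 0.5307 K/W
R_outer film = 1/(h_o·2πr_oL) = 1/(15.4×2π×0.073×11) = 0.01287 K/W
R_total = 0.7419 K/W
Q = ΔT/R_total = 200/0.7419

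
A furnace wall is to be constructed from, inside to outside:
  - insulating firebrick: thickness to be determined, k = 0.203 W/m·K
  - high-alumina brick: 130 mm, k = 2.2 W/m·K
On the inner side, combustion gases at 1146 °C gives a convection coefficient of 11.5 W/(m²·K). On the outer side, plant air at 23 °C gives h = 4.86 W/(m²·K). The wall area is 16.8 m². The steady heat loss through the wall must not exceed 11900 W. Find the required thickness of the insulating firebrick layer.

Model the wall as resistances in series:
R_inner film = 1/(h_i·A) = 1/(11.5×16.8) = 0.005176 K/W
R_high-alumina brick = L/(kA) = 0.13/(2.2×16.8) = 0.003517 K/W
R_outer film = 1/(h_o·A) = 1/(4.86×16.8) = 0.01225 K/W
Sum of the known resistances R_other = 0.02094 K/W
Required total resistance R_tot = ΔT/Q_allow = 1123/11900 = 0.09437 K/W
R_insulating firebrick = R_tot − R_other = 0.07343 K/W
L = R·k·A = 0.07343×0.203×16.8

L ≈ 250 mm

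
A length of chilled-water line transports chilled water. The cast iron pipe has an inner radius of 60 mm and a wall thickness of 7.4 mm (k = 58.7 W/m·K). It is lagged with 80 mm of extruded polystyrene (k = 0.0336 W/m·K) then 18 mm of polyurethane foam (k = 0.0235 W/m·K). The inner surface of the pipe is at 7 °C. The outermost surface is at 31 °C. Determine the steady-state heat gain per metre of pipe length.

q′ ≈ 5.35 W/m

For a radial system each layer contributes R = ln(r_out/r_in)/(2πkL); films add R = 1/(hA).
R_cast iron pipe wall = ln(67.4/60)/(2π×58.7×1) = 3.153×10^-4 K/W
R_extruded polystyrene = ln(147.4/67.4)/(2π×0.0336×1) = 3.707 K/W
R_polyurethane foam = ln(165.4/147.4)/(2π×0.0235×1) = 0.7803 K/W
R_total = 4.487 K/W
Q = ΔT/R_total = 24/4.487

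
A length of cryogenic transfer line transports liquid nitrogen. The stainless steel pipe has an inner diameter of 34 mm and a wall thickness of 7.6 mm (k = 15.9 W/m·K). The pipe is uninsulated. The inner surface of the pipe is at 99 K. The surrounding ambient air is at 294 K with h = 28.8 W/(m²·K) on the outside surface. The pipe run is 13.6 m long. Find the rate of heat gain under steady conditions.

Q ≈ 11600 W

For a radial system each layer contributes R = ln(r_out/r_in)/(2πkL); films add R = 1/(hA).
R_stainless steel pipe wall = ln(24.6/17)/(2π×15.9×13.6) = 2.72×10^-4 K/W
R_outer film = 1/(h_o·2πr_oL) = 1/(28.8×2π×0.0246×13.6) = 0.01652 K/W
R_total = 0.01679 K/W
Q = ΔT/R_total = 195/0.01679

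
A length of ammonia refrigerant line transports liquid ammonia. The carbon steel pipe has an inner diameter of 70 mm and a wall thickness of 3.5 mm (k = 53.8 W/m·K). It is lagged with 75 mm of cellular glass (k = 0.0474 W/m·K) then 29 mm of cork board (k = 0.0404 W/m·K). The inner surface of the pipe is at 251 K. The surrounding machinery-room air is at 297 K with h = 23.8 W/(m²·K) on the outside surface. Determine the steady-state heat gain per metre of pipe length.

q′ ≈ 10.1 W/m

Cylindrical conduction, so R = ln(r₂/r₁)/(2πkL) per layer, in series:
R_carbon steel pipe wall = ln(38.5/35)/(2π×53.8×1) = 2.82×10^-4 K/W
R_cellular glass = ln(113.5/38.5)/(2π×0.0474×1) = 3.63 K/W
R_cork board = ln(142.5/113.5)/(2π×0.0404×1) = 0.8964 K/W
R_outer film = 1/(h_o·2πr_oL) = 1/(23.8×2π×0.1425×1) = 0.04693 K/W
R_total = 4.574 K/W
Q = ΔT/R_total = 46/4.574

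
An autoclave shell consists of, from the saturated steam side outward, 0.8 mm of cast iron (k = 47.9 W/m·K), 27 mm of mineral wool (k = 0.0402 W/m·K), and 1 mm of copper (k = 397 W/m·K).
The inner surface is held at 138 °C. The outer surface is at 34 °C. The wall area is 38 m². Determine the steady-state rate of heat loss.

Series thermal resistances:
R_cast iron = L/(kA) = 0.0008/(47.9×38) = 4.395×10^-7 K/W
R_mineral wool = L/(kA) = 0.027/(0.0402×38) = 0.01767 K/W
R_copper = L/(kA) = 0.001/(397×38) = 6.629×10^-8 K/W
R_total = 0.01768 K/W
Q = ΔT / R_total = 104 / 0.01768

Q ≈ 5880 W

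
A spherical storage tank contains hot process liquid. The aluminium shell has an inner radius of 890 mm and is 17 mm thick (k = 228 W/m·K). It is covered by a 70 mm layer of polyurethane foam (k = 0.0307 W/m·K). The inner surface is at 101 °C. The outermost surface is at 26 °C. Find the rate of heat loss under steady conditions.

Radial (spherical) resistances in series:
R_aluminium shell = (1/0.89 − 1/0.907)/(4π×228) = 7.35×10^-6 K/W
R_polyurethane foam = (1/0.907 − 1/0.977)/(4π×0.0307) = 0.2048 K/W
R_total = 0.2048 K/W
Q = ΔT/R_total = 75/0.2048

Q ≈ 366 W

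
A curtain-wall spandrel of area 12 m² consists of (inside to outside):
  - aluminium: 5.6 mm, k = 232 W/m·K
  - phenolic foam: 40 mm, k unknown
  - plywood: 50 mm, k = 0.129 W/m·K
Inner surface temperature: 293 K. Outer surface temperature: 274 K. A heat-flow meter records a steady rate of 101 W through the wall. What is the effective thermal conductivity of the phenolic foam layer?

k ≈ 0.0214 W/(m·K)

Treating each layer as a thermal resistance in series:
R_aluminium = L/(kA) = 0.0056/(232×12) = 2.011×10^-6 K/W
R_plywood = L/(kA) = 0.05/(0.129×12) = 0.0323 K/W
Sum of known resistances R_other = 0.0323 K/W
Total R = ΔT/Q = 19/101 = 0.1881 K/W
R_phenolic foam = R_total − R_other = 0.1558 K/W
k = L/(R·A) = 0.04/(0.1558×12)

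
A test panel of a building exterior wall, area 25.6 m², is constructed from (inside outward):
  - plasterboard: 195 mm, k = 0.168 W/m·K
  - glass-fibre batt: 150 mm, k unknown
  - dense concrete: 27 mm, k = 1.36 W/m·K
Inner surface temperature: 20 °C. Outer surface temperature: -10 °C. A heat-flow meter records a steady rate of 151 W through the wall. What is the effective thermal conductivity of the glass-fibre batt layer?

k ≈ 0.0384 W/(m·K)

Series thermal resistances:
R_plasterboard = L/(kA) = 0.195/(0.168×25.6) = 0.04534 K/W
R_dense concrete = L/(kA) = 0.027/(1.36×25.6) = 7.755×10^-4 K/W
Sum of known resistances R_other = 0.04612 K/W
Total R = ΔT/Q = 30/151 = 0.1987 K/W
R_glass-fibre batt = R_total − R_other = 0.1526 K/W
k = L/(R·A) = 0.15/(0.1526×25.6)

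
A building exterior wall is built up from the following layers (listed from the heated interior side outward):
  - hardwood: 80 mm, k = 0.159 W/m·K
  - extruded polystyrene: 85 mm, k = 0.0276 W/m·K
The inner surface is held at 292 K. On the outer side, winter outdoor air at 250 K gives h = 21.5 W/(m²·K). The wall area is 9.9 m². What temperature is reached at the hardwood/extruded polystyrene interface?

T ≈ 286 K

Model the wall as resistances in series:
R_hardwood = L/(kA) = 0.08/(0.159×9.9) = 0.05082 K/W
R_extruded polystyrene = L/(kA) = 0.085/(0.0276×9.9) = 0.3111 K/W
R_outer film = 1/(h_o·A) = 1/(21.5×9.9) = 0.004698 K/W
R_total = 0.3666 K/W;  Q = ΔT/R_total = 42/0.3666 = 114.6 W
T_interface = T_inner − Q·ΣR(inner→interface) = 292 − 115×0.05082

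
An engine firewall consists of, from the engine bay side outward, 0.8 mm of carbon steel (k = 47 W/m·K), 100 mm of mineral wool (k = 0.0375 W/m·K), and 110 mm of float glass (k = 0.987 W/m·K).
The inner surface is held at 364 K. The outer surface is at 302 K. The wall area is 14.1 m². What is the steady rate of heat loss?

Q ≈ 315 W

Treating each layer as a thermal resistance in series:
R_carbon steel = L/(kA) = 0.0008/(47×14.1) = 1.207×10^-6 K/W
R_mineral wool = L/(kA) = 0.1/(0.0375×14.1) = 0.1891 K/W
R_float glass = L/(kA) = 0.11/(0.987×14.1) = 0.007904 K/W
R_total = 0.197 K/W
Q = ΔT / R_total = 62 / 0.197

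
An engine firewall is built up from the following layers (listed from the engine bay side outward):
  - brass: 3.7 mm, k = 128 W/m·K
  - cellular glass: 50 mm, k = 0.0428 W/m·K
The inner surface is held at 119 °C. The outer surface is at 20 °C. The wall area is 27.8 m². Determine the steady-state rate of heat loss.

Q ≈ 2360 W

Using the resistance-network approach (series):
R_brass = L/(kA) = 0.0037/(128×27.8) = 1.04×10^-6 K/W
R_cellular glass = L/(kA) = 0.05/(0.0428×27.8) = 0.04202 K/W
R_total = 0.04202 K/W
Q = ΔT / R_total = 99 / 0.04202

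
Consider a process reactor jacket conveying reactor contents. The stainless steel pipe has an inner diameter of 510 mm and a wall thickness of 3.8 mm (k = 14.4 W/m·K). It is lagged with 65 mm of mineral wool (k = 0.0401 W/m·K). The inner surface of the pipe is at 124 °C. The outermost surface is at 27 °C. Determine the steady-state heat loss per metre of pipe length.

Treating each annulus and film as a series resistance:
R_stainless steel pipe wall = ln(258.8/255)/(2π×14.4×1) = 1.635×10^-4 K/W
R_mineral wool = ln(323.8/258.8)/(2π×0.0401×1) = 0.8893 K/W
R_total = 0.8895 K/W
Q = ΔT/R_total = 97/0.8895

q′ ≈ 109 W/m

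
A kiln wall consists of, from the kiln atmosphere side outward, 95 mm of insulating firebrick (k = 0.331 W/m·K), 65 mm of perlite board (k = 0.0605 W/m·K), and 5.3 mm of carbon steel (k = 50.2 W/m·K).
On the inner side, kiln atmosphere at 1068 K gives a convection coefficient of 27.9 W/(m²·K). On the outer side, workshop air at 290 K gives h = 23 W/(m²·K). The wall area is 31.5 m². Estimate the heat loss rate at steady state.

Q ≈ 17000 W

Model the wall as resistances in series:
R_inner film = 1/(h_i·A) = 1/(27.9×31.5) = 0.001138 K/W
R_insulating firebrick = L/(kA) = 0.095/(0.331×31.5) = 0.009111 K/W
R_perlite board = L/(kA) = 0.065/(0.0605×31.5) = 0.03411 K/W
R_carbon steel = L/(kA) = 0.0053/(50.2×31.5) = 3.352×10^-6 K/W
R_outer film = 1/(h_o·A) = 1/(23×31.5) = 0.00138 K/W
R_total = 0.04574 K/W
Q = ΔT / R_total = 778 / 0.04574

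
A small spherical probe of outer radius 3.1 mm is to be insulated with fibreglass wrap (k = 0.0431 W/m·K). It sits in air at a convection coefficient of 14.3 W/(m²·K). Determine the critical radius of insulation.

For a sphere r_cr = 2k/h = 2×0.0431/14.3
r_cr = 6.03 mm; since the bare radius (3.1 mm) is below r_cr, adding a thin layer of insulation will *increase* heat loss.

r_cr ≈ 6.03 mm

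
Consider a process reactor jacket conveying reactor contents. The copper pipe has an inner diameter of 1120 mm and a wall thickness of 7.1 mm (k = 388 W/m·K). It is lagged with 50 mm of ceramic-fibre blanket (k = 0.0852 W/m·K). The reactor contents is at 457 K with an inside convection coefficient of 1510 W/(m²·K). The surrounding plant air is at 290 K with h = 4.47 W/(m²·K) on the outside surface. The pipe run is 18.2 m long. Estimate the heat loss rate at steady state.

Treating each annulus and film as a series resistance:
R_inner film = 1/(h_i·2πr₁L) = 1/(1510×2π×0.56×18.2) = 1.034×10^-5 K/W
R_copper pipe wall = ln(567.1/560)/(2π×388×18.2) = 2.84×10^-7 K/W
R_ceramic-fibre blanket = ln(617.1/567.1)/(2π×0.0852×18.2) = 0.008672 K/W
R_outer film = 1/(h_o·2πr_oL) = 1/(4.47×2π×0.6171×18.2) = 0.00317 K/W
R_total = 0.01185 K/W
Q = ΔT/R_total = 167/0.01185

Q ≈ 14100 W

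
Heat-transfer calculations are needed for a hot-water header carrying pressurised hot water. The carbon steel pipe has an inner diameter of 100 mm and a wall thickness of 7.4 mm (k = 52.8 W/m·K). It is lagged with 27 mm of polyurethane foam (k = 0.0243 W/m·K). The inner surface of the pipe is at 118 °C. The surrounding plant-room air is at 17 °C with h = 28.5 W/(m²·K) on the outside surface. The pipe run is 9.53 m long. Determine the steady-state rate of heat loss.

Cylindrical conduction, so R = ln(r₂/r₁)/(2πkL) per layer, in series:
R_carbon steel pipe wall = ln(57.4/50)/(2π×52.8×9.53) = 4.366×10^-5 K/W
R_polyurethane foam = ln(84.4/57.4)/(2π×0.0243×9.53) = 0.265 K/W
R_outer film = 1/(h_o·2πr_oL) = 1/(28.5×2π×0.0844×9.53) = 0.006943 K/W
R_total = 0.2719 K/W
Q = ΔT/R_total = 101/0.2719

Q ≈ 371 W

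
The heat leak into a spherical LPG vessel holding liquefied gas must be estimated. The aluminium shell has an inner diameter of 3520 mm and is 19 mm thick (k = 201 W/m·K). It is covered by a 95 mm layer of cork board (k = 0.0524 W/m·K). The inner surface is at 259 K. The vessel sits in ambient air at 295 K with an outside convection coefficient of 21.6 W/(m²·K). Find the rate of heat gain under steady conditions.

Q ≈ 812 W

Spherical conduction: R = (1/r_in − 1/r_out)/(4πk) per layer; series-sum.
R_aluminium shell = (1/1.76 − 1/1.779)/(4π×201) = 2.402×10^-6 K/W
R_cork board = (1/1.779 − 1/1.874)/(4π×0.0524) = 0.04327 K/W
R_outer film = 1/(h·4πr_o²) = 1/(21.6×4π×1.874²) = 0.001049 K/W
R_total = 0.04433 K/W
Q = ΔT/R_total = 36/0.04433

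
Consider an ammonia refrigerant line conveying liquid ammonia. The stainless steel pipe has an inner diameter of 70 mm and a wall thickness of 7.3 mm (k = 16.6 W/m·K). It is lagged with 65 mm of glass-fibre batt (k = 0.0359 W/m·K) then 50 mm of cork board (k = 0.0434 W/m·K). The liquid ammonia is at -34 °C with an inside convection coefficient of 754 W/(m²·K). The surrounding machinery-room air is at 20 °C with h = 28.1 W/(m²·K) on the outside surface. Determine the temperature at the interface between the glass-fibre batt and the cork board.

T ≈ 6.06 °C

Per-layer cylindrical resistances, series-summed:
R_inner film = 1/(h_i·2πr₁L) = 1/(754×2π×0.035×1) = 0.006031 K/W
R_stainless steel pipe wall = ln(42.3/35)/(2π×16.6×1) = 0.001816 K/W
R_glass-fibre batt = ln(107.3/42.3)/(2π×0.0359×1) = 4.127 K/W
R_cork board = ln(157.3/107.3)/(2π×0.0434×1) = 1.403 K/W
R_outer film = 1/(h_o·2πr_oL) = 1/(28.1×2π×0.1573×1) = 0.03601 K/W
R_total = 5.573 K/W
Q = ΔT/R_total = 54/5.573
Q = 9.69 W/m
T_interface = T_inner + Q·ΣR(inner→interface) = -34 + 9.69×4.135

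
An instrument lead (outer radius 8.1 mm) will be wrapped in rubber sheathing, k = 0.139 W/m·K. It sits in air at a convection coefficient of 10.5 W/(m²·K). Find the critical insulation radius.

r_cr ≈ 13.2 mm

For a cylinder r_cr = k/h = 0.139/10.5
r_cr = 13.2 mm; since the bare radius (8.1 mm) is below r_cr, adding a thin layer of insulation will *increase* heat loss.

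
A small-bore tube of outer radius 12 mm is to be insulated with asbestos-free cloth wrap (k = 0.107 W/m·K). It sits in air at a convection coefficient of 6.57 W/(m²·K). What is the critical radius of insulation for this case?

For a cylinder r_cr = k/h = 0.107/6.57
r_cr = 16.3 mm; since the bare radius (12 mm) is below r_cr, adding a thin layer of insulation will *increase* heat loss.

r_cr ≈ 16.3 mm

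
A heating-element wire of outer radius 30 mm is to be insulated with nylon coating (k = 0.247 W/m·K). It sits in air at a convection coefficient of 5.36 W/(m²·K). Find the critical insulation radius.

r_cr ≈ 46.1 mm

For a cylinder r_cr = k/h = 0.247/5.36
r_cr = 46.1 mm; since the bare radius (30 mm) is below r_cr, adding a thin layer of insulation will *increase* heat loss.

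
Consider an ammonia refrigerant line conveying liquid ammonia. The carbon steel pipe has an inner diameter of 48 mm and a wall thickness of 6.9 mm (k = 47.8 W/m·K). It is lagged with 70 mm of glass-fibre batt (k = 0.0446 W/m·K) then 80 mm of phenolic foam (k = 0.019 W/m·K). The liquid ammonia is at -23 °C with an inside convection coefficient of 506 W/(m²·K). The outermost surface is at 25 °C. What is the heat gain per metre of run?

For a radial system each layer contributes R = ln(r_out/r_in)/(2πkL); films add R = 1/(hA).
R_inner film = 1/(h_i·2πr₁L) = 1/(506×2π×0.024×1) = 0.01311 K/W
R_carbon steel pipe wall = ln(30.9/24)/(2π×47.8×1) = 8.414×10^-4 K/W
R_glass-fibre batt = ln(100.9/30.9)/(2π×0.0446×1) = 4.223 K/W
R_phenolic foam = ln(180.9/100.9)/(2π×0.019×1) = 4.89 K/W
R_total = 9.127 K/W
Q = ΔT/R_total = 48/9.127

q′ ≈ 5.26 W/m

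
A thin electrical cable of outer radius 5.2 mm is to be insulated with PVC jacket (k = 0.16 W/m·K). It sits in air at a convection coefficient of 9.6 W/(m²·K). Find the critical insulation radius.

For a cylinder r_cr = k/h = 0.16/9.6
r_cr = 16.7 mm; since the bare radius (5.2 mm) is below r_cr, adding a thin layer of insulation will *increase* heat loss.

r_cr ≈ 16.7 mm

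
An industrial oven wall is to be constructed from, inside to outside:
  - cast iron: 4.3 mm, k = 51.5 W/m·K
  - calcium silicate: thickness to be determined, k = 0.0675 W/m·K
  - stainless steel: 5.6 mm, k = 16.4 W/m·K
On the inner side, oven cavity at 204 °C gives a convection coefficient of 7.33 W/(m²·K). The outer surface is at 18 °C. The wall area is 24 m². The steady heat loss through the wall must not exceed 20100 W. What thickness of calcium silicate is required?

Series thermal resistances:
R_inner film = 1/(h_i·A) = 1/(7.33×24) = 0.005684 K/W
R_cast iron = L/(kA) = 0.0043/(51.5×24) = 3.479×10^-6 K/W
R_stainless steel = L/(kA) = 0.0056/(16.4×24) = 1.423×10^-5 K/W
Sum of the known resistances R_other = 0.005702 K/W
Required total resistance R_tot = ΔT/Q_allow = 186/20100 = 0.009254 K/W
R_calcium silicate = R_tot − R_other = 0.003552 K/W
L = R·k·A = 0.003552×0.0675×24

L ≈ 5.75 mm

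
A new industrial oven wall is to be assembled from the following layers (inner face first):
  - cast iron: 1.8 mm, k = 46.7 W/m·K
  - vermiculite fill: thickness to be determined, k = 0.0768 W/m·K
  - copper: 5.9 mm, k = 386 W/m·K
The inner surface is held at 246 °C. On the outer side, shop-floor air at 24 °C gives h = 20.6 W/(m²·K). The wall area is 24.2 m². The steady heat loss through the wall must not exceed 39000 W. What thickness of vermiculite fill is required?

Thermal resistances in series:
R_cast iron = L/(kA) = 0.0018/(46.7×24.2) = 1.593×10^-6 K/W
R_copper = L/(kA) = 0.0059/(386×24.2) = 6.316×10^-7 K/W
R_outer film = 1/(h_o·A) = 1/(20.6×24.2) = 0.002006 K/W
Sum of the known resistances R_other = 0.002008 K/W
Required total resistance R_tot = ΔT/Q_allow = 222/39000 = 0.005692 K/W
R_vermiculite fill = R_tot − R_other = 0.003684 K/W
L = R·k·A = 0.003684×0.0768×24.2

L ≈ 6.85 mm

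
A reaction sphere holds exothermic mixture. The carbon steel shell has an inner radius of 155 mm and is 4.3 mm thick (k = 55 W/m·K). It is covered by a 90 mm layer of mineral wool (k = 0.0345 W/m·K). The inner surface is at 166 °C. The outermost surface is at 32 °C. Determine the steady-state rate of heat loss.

Radial (spherical) resistances in series:
R_carbon steel shell = (1/0.155 − 1/0.1593)/(4π×55) = 2.52×10^-4 K/W
R_mineral wool = (1/0.1593 − 1/0.2493)/(4π×0.0345) = 5.227 K/W
R_total = 5.228 K/W
Q = ΔT/R_total = 134/5.228

Q ≈ 25.6 W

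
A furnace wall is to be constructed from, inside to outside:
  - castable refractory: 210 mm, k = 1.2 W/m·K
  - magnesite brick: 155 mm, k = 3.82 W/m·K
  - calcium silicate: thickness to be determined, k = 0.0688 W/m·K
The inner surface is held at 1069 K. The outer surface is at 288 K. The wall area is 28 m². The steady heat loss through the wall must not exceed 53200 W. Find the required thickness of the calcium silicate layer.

L ≈ 13.4 mm

Model the wall as resistances in series:
R_castable refractory = L/(kA) = 0.21/(1.2×28) = 0.00625 K/W
R_magnesite brick = L/(kA) = 0.155/(3.82×28) = 0.001449 K/W
Sum of the known resistances R_other = 0.007699 K/W
Required total resistance R_tot = ΔT/Q_allow = 781/53200 = 0.01468 K/W
R_calcium silicate = R_tot − R_other = 0.006981 K/W
L = R·k·A = 0.006981×0.0688×28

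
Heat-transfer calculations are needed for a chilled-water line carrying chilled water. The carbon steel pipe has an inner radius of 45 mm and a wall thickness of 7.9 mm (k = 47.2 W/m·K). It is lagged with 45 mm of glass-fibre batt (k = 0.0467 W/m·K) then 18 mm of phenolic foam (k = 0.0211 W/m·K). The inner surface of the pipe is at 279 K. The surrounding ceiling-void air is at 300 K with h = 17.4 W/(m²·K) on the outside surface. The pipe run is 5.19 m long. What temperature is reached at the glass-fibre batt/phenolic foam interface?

Radial resistances (cylindrical: R_cond = ln(r_o/r_i)/(2πkL), R_conv = 1/(h·2πrL)):
R_carbon steel pipe wall = ln(52.9/45)/(2π×47.2×5.19) = 1.051×10^-4 K/W
R_glass-fibre batt = ln(97.9/52.9)/(2π×0.0467×5.19) = 0.4042 K/W
R_phenolic foam = ln(115.9/97.9)/(2π×0.0211×5.19) = 0.2453 K/W
R_outer film = 1/(h_o·2πr_oL) = 1/(17.4×2π×0.1159×5.19) = 0.01521 K/W
R_total = 0.6648 K/W
Q = ΔT/R_total = 21/0.6648
Q = 31.6 W
T_interface = T_inner + Q·ΣR(inner→interface) = 279 + 31.6×0.4043

T ≈ 292 K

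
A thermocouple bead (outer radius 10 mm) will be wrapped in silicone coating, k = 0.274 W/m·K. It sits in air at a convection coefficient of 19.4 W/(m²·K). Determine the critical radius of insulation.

r_cr ≈ 28.2 mm

For a sphere r_cr = 2k/h = 2×0.274/19.4
r_cr = 28.2 mm; since the bare radius (10 mm) is below r_cr, adding a thin layer of insulation will *increase* heat loss.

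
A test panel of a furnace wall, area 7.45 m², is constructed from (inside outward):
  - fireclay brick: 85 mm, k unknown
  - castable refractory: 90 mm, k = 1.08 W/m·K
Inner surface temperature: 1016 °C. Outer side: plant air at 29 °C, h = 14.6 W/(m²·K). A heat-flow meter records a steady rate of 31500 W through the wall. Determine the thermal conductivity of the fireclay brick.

k ≈ 1.04 W/(m·K)

Treating each layer as a thermal resistance in series:
R_castable refractory = L/(kA) = 0.09/(1.08×7.45) = 0.01119 K/W
R_outer film = 1/(h_o·A) = 1/(14.6×7.45) = 0.009194 K/W
Sum of known resistances R_other = 0.02038 K/W
Total R = ΔT/Q = 987/31500 = 0.03133 K/W
R_fireclay brick = R_total − R_other = 0.01095 K/W
k = L/(R·A) = 0.085/(0.01095×7.45)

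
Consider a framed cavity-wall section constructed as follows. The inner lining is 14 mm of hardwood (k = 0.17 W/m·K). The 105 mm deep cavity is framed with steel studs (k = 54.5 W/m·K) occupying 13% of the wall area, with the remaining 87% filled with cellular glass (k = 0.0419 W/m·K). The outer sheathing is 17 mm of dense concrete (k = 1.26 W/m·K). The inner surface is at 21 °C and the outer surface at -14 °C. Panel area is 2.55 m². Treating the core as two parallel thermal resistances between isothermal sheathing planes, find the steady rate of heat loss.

Q ≈ 807 W

Sheathing layers in series; stud and cavity paths in parallel between them.
R_inner = 0.014/(0.17×2.55) = 0.0323 K/W
R_stud  = 0.105/(54.5×0.13×2.55) = 0.005812 K/W
R_cav   = 0.105/(0.0419×0.87×2.55) = 1.13 K/W
1/R_core = 1/R_stud + 1/R_cav → R_core = 0.005782 K/W
R_outer = 0.017/(1.26×2.55) = 0.005291 K/W
R_total = 0.04337 K/W
Q = ΔT/R_total = 35/0.04337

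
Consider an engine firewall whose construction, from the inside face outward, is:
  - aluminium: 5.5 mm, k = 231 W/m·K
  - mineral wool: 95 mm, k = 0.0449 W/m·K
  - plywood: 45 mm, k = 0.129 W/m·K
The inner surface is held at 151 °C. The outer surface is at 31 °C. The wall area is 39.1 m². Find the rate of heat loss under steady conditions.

Q ≈ 1900 W

Using the resistance-network approach (series):
R_aluminium = L/(kA) = 0.0055/(231×39.1) = 6.089×10^-7 K/W
R_mineral wool = L/(kA) = 0.095/(0.0449×39.1) = 0.05411 K/W
R_plywood = L/(kA) = 0.045/(0.129×39.1) = 0.008922 K/W
R_total = 0.06304 K/W
Q = ΔT / R_total = 120 / 0.06304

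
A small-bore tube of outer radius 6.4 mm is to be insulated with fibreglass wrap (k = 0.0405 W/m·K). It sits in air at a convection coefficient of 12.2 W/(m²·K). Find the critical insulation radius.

r_cr ≈ 3.32 mm

For a cylinder r_cr = k/h = 0.0405/12.2
r_cr = 3.32 mm; since the bare radius (6.4 mm) is above r_cr, any added insulation will reduce heat loss.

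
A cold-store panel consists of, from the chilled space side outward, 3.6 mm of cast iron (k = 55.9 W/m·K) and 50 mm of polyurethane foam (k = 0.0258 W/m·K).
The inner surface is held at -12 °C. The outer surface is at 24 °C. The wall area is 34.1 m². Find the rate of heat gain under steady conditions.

Series thermal resistances:
R_cast iron = L/(kA) = 0.0036/(55.9×34.1) = 1.889×10^-6 K/W
R_polyurethane foam = L/(kA) = 0.05/(0.0258×34.1) = 0.05683 K/W
R_total = 0.05683 K/W
Q = ΔT / R_total = 36 / 0.05683

Q ≈ 633 W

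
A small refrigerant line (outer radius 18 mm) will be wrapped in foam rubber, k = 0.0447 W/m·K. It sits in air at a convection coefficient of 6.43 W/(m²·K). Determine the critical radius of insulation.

For a cylinder r_cr = k/h = 0.0447/6.43
r_cr = 6.95 mm; since the bare radius (18 mm) is above r_cr, any added insulation will reduce heat loss.

r_cr ≈ 6.95 mm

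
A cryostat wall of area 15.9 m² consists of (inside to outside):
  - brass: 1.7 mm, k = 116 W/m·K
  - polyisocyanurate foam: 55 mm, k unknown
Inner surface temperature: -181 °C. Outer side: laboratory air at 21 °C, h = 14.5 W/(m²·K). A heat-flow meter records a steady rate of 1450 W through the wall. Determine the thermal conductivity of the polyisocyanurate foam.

Using the resistance-network approach (series):
R_brass = L/(kA) = 0.0017/(116×15.9) = 9.217×10^-7 K/W
R_outer film = 1/(h_o·A) = 1/(14.5×15.9) = 0.004337 K/W
Sum of known resistances R_other = 0.004338 K/W
Total R = ΔT/Q = 202/1450 = 0.1393 K/W
R_polyisocyanurate foam = R_total − R_other = 0.135 K/W
k = L/(R·A) = 0.055/(0.135×15.9)

k ≈ 0.0256 W/(m·K)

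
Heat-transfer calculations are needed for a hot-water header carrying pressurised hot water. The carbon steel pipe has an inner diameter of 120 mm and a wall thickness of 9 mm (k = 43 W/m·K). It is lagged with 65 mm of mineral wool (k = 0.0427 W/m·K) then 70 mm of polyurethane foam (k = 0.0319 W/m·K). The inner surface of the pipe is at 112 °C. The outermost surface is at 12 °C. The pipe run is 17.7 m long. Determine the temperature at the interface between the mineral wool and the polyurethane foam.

Treating each annulus and film as a series resistance:
R_carbon steel pipe wall = ln(69/60)/(2π×43×17.7) = 2.923×10^-5 K/W
R_mineral wool = ln(134/69)/(2π×0.0427×17.7) = 0.1398 K/W
R_polyurethane foam = ln(204/134)/(2π×0.0319×17.7) = 0.1185 K/W
R_total = 0.2583 K/W
Q = ΔT/R_total = 100/0.2583
Q = 387 W
T_interface = T_inner − Q·ΣR(inner→interface) = 112 − 387×0.1398

T ≈ 57.9 °C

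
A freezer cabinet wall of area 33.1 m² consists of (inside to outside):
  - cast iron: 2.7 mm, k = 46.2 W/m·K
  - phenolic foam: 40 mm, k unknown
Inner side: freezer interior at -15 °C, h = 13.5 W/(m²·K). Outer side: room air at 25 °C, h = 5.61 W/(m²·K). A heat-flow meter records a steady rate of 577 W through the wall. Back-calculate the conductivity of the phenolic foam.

Series thermal resistances:
R_inner film = 1/(h_i·A) = 1/(13.5×33.1) = 0.002238 K/W
R_cast iron = L/(kA) = 0.0027/(46.2×33.1) = 1.766×10^-6 K/W
R_outer film = 1/(h_o·A) = 1/(5.61×33.1) = 0.005385 K/W
Sum of known resistances R_other = 0.007625 K/W
Total R = ΔT/Q = 40/577 = 0.06932 K/W
R_phenolic foam = R_total − R_other = 0.0617 K/W
k = L/(R·A) = 0.04/(0.0617×33.1)

k ≈ 0.0196 W/(m·K)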